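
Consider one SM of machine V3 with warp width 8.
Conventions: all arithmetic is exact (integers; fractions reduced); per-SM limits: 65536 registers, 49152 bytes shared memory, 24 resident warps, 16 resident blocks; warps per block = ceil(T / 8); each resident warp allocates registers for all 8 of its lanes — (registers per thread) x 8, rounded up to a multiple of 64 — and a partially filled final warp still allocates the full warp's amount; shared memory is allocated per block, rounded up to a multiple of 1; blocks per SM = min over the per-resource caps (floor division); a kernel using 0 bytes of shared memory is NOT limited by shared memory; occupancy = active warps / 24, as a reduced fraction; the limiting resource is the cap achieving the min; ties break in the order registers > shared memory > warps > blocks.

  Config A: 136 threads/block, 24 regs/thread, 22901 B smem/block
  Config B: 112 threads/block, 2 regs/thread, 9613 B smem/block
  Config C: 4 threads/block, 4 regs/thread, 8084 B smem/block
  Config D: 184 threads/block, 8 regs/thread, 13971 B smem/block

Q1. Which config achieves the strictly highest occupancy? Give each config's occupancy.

occupancies: A 17/24, B 7/12, C 1/4, D 23/24

Answer: D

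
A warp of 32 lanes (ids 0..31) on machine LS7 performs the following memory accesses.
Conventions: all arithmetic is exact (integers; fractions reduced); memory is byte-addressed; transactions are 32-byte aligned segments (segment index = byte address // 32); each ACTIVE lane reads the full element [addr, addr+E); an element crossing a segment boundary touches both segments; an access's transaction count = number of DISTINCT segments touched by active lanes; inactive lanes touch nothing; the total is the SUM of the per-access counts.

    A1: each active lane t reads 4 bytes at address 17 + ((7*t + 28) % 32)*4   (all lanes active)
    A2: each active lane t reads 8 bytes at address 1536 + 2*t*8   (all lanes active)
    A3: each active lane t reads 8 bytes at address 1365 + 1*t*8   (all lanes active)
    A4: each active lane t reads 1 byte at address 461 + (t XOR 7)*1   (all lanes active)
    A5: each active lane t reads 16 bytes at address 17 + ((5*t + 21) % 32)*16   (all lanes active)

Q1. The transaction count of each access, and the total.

A1: 5 transactions
A2: 16 transactions
A3: 9 transactions
A4: 2 transactions
A5: 17 transactions

Answer: 5,16,9,2,17; total 49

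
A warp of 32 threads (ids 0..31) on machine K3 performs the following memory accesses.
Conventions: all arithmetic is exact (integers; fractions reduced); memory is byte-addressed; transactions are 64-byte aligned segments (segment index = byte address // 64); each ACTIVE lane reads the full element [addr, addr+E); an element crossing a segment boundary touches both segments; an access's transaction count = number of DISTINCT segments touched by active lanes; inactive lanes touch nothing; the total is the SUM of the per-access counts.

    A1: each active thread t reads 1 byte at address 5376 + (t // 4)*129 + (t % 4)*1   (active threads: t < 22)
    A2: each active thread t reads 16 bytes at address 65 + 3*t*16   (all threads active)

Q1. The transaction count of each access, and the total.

A1: 6 transactions
A2: 24 transactions

Answer: 6,24; total 30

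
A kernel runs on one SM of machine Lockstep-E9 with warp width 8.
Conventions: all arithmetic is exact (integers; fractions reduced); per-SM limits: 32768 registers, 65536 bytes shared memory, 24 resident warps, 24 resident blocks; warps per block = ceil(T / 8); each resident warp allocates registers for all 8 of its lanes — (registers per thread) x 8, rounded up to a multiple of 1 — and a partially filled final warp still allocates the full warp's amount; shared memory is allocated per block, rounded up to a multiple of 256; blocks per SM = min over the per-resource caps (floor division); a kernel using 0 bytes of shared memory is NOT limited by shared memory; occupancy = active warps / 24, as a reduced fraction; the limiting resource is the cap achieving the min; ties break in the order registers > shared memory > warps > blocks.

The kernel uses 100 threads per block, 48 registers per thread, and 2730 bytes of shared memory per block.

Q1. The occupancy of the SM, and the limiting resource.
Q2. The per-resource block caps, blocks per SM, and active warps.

Answer: occupancy 13/24, limited by warps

registers: 6 blocks
shared memory: 23 blocks
warps: 1 block
blocks: 24 blocks

Answer: 1 block, 13 active warps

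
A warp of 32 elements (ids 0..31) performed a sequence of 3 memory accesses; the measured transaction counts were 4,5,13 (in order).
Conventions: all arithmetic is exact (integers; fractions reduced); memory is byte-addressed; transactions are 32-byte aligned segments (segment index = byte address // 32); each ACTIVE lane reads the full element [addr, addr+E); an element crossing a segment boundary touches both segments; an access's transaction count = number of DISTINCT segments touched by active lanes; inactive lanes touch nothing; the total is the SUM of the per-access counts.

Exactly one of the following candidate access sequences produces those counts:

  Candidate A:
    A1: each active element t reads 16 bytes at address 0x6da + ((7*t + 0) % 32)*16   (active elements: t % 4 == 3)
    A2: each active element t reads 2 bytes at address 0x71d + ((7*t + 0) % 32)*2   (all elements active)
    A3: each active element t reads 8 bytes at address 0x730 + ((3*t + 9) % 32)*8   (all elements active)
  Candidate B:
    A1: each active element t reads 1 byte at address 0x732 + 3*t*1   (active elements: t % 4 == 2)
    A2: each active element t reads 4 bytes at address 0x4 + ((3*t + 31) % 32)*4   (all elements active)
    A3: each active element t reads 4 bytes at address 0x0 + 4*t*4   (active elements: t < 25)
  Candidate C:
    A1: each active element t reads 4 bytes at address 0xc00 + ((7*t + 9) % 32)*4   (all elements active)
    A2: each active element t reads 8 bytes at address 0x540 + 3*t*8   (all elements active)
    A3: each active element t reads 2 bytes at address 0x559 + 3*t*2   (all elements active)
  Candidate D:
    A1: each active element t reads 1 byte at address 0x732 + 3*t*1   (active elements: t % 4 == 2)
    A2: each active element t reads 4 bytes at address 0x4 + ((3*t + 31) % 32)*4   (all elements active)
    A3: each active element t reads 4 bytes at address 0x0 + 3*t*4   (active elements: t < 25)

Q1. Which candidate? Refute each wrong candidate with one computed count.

A: A1 gives 8 transactions, not 4
C: A2 gives 24 transactions, not 5
D: A3 gives 10 transactions, not 13
B: all counts match (4,5,13)

Answer: B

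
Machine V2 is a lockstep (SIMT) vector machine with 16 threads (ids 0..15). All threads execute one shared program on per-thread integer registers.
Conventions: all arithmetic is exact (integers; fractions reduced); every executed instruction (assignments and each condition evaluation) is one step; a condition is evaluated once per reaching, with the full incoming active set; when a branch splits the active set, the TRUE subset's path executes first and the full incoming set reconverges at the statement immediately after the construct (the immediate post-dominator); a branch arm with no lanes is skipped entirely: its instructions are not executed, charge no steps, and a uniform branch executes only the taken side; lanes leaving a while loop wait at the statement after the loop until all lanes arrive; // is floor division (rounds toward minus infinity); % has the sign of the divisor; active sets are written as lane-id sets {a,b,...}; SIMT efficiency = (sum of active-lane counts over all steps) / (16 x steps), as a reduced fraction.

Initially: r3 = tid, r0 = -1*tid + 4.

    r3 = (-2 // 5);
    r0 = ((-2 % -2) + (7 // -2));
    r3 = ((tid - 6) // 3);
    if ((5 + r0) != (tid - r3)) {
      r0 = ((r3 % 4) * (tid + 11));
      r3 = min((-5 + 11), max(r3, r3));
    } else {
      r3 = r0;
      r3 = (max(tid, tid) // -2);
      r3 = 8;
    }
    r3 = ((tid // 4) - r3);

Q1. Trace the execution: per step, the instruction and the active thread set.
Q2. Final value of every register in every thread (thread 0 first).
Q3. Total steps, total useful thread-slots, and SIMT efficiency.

step 0: r3 <- (-2 // 5)              {0,1,2,3,4,5,6,7,8,9,10,11,12,13,14,15}
step 1: r0 <- ((-2 % -2) + (7 // -2)) {0,1,2,3,4,5,6,7,8,9,10,11,12,13,14,15}
step 2: r3 <- ((tid - 6) // 3)       {0,1,2,3,4,5,6,7,8,9,10,11,12,13,14,15}
step 3: eval ((5 + r0) != (tid - r3)) {0,1,2,3,4,5,6,7,8,9,10,11,12,13,14,15}
step 4: r0 <- ((r3 % 4) * (tid + 11)) {0,1,2,3,4,5,6,7,8,9,10,11,12,13,14,15}
step 5: r3 <- min((-5 + 11), max(r3, r3)) {0,1,2,3,4,5,6,7,8,9,10,11,12,13,14,15}
step 6: r3 <- ((tid // 4) - r3)      {0,1,2,3,4,5,6,7,8,9,10,11,12,13,14,15}

Answer: 7 steps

r3: 2,2,2,1,2,2,1,1,2,1,1,1,1,1,1,0
r0: 22,24,26,42,45,48,0,0,0,20,21,22,46,48,50,78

steps = 7; useful = 112; efficiency = 112/112 = 1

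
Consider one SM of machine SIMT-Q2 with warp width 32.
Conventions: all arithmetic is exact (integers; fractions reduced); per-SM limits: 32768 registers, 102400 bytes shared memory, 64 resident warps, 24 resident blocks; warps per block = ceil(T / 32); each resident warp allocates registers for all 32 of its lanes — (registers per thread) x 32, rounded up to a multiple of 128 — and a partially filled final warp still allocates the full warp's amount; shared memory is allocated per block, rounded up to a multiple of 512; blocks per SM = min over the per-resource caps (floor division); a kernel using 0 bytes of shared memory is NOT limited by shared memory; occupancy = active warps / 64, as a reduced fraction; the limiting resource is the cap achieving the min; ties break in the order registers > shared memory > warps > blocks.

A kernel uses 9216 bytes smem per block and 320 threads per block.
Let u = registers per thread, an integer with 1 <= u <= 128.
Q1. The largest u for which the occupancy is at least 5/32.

Answer: u = 100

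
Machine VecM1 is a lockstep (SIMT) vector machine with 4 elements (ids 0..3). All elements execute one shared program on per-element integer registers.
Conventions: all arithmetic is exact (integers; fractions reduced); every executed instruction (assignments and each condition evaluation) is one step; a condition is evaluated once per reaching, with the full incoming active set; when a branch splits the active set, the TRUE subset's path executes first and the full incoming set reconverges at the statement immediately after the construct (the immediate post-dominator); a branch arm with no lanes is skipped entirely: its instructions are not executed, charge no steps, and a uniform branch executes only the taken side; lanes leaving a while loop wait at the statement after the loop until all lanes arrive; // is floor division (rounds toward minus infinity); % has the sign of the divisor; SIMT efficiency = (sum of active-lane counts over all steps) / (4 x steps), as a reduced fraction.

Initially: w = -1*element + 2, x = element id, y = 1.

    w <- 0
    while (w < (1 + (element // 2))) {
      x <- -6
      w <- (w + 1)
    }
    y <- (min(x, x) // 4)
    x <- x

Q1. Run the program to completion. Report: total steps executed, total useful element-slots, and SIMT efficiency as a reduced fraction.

Answer: 10 steps, 34 useful, 17/20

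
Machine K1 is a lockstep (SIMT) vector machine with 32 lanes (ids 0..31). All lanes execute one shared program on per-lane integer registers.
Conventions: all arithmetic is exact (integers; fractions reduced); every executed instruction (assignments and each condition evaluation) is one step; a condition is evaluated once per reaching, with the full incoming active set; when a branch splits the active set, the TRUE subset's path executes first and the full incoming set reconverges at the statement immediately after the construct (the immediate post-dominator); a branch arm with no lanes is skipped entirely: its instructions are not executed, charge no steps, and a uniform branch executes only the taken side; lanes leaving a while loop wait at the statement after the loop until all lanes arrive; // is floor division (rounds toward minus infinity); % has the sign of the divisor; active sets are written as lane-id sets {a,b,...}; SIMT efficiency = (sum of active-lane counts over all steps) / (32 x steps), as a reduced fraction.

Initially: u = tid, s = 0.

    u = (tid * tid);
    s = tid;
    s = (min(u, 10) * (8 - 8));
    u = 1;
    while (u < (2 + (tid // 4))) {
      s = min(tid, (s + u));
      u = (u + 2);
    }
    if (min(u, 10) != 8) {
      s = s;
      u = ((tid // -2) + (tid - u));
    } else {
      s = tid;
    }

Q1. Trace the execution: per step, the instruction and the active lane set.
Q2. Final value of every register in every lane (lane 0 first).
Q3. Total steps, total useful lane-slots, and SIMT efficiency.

step 0: u <- (tid * tid)             {0,1,2,3,4,5,6,7,8,9,10,11,12,13,14,15,16,17,18,19,20,21,22,23,24,25,26,27,28,29,30,31}
step 1: s <- tid                     {0,1,2,3,4,5,6,7,8,9,10,11,12,13,14,15,16,17,18,19,20,21,22,23,24,25,26,27,28,29,30,31}
step 2: s <- (min(u, 10) * (8 - 8))  {0,1,2,3,4,5,6,7,8,9,10,11,12,13,14,15,16,17,18,19,20,21,22,23,24,25,26,27,28,29,30,31}
step 3: u <- 1                       {0,1,2,3,4,5,6,7,8,9,10,11,12,13,14,15,16,17,18,19,20,21,22,23,24,25,26,27,28,29,30,31}
step 4: eval (u < (2 + (tid // 4)))  {0,1,2,3,4,5,6,7,8,9,10,11,12,13,14,15,16,17,18,19,20,21,22,23,24,25,26,27,28,29,30,31}
step 5: s <- min(tid, (s + u))       {0,1,2,3,4,5,6,7,8,9,10,11,12,13,14,15,16,17,18,19,20,21,22,23,24,25,26,27,28,29,30,31}
step 6: u <- (u + 2)                 {0,1,2,3,4,5,6,7,8,9,10,11,12,13,14,15,16,17,18,19,20,21,22,23,24,25,26,27,28,29,30,31}
step 7: eval (u < (2 + (tid // 4)))  {0,1,2,3,4,5,6,7,8,9,10,11,12,13,14,15,16,17,18,19,20,21,22,23,24,25,26,27,28,29,30,31}
step 8: s <- min(tid, (s + u))       {8,9,10,11,12,13,14,15,16,17,18,19,20,21,22,23,24,25,26,27,28,29,30,31}
step 9: u <- (u + 2)                 {8,9,10,11,12,13,14,15,16,17,18,19,20,21,22,23,24,25,26,27,28,29,30,31}
step 10: eval (u < (2 + (tid // 4)))  {8,9,10,11,12,13,14,15,16,17,18,19,20,21,22,23,24,25,26,27,28,29,30,31}
step 11: s <- min(tid, (s + u))       {16,17,18,19,20,21,22,23,24,25,26,27,28,29,30,31}
step 12: u <- (u + 2)                 {16,17,18,19,20,21,22,23,24,25,26,27,28,29,30,31}
step 13: eval (u < (2 + (tid // 4)))  {16,17,18,19,20,21,22,23,24,25,26,27,28,29,30,31}
step 14: s <- min(tid, (s + u))       {24,25,26,27,28,29,30,31}
step 15: u <- (u + 2)                 {24,25,26,27,28,29,30,31}
step 16: eval (u < (2 + (tid // 4)))  {24,25,26,27,28,29,30,31}
step 17: eval (min(u, 10) != 8)       {0,1,2,3,4,5,6,7,8,9,10,11,12,13,14,15,16,17,18,19,20,21,22,23,24,25,26,27,28,29,30,31}
step 18: s <- s                       {0,1,2,3,4,5,6,7,8,9,10,11,12,13,14,15,16,17,18,19,20,21,22,23,24,25,26,27,28,29,30,31}
step 19: u <- ((tid // -2) + (tid - u)) {0,1,2,3,4,5,6,7,8,9,10,11,12,13,14,15,16,17,18,19,20,21,22,23,24,25,26,27,28,29,30,31}

Answer: 20 steps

u: -3,-3,-2,-2,-1,-1,0,0,-1,-1,0,0,1,1,2,2,1,1,2,2,3,3,4,4,3,3,4,4,5,5,6,6
s: 0,1,1,1,1,1,1,1,4,4,4,4,4,4,4,4,9,9,9,9,9,9,9,9,16,16,16,16,16,16,16,16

steps = 20; useful = 496; efficiency = 496/640 = 31/40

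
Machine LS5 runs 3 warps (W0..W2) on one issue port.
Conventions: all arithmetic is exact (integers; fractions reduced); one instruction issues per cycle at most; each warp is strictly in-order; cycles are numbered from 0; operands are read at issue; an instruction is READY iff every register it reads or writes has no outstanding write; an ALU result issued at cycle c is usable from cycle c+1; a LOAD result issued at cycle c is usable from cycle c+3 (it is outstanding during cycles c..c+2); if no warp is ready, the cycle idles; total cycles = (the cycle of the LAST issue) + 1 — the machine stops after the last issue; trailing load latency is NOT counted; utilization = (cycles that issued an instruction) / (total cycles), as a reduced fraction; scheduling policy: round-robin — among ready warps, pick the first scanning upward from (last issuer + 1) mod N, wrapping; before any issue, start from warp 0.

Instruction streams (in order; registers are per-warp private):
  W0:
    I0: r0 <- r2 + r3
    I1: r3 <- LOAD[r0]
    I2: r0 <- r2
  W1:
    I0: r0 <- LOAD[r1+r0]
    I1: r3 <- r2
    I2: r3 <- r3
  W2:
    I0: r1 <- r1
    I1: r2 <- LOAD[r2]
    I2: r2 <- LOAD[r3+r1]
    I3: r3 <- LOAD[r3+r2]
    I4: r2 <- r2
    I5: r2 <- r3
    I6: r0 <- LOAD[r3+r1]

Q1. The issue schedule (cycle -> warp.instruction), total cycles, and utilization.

cycle 0: W0.I0
cycle 1: W1.I0
cycle 2: W2.I0
cycle 3: W0.I1
cycle 4: W1.I1
cycle 5: W2.I1
cycle 6: W0.I2
cycle 7: W1.I2
cycle 8: W2.I2
cycle 9: idle
cycle 10: idle
cycle 11: W2.I3
cycle 12: W2.I4
cycle 13: idle
cycle 14: W2.I5
cycle 15: W2.I6

Answer: 16 cycles, utilization 13/16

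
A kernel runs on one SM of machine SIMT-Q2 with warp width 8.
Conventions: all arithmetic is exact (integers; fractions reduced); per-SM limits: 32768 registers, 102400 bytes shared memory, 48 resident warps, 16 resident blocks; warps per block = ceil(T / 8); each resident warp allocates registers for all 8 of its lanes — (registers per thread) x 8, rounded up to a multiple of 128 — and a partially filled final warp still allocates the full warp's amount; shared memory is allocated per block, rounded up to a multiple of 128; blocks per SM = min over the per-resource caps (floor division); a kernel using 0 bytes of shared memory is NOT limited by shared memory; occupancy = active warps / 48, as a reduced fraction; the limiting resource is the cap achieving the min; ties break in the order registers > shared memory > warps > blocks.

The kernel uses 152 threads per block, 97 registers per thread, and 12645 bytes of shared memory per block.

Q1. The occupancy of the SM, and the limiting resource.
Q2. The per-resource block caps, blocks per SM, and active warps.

Answer: occupancy 19/48, limited by registers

registers: 1 block
shared memory: 8 blocks
warps: 2 blocks
blocks: 16 blocks

Answer: 1 block, 19 active warps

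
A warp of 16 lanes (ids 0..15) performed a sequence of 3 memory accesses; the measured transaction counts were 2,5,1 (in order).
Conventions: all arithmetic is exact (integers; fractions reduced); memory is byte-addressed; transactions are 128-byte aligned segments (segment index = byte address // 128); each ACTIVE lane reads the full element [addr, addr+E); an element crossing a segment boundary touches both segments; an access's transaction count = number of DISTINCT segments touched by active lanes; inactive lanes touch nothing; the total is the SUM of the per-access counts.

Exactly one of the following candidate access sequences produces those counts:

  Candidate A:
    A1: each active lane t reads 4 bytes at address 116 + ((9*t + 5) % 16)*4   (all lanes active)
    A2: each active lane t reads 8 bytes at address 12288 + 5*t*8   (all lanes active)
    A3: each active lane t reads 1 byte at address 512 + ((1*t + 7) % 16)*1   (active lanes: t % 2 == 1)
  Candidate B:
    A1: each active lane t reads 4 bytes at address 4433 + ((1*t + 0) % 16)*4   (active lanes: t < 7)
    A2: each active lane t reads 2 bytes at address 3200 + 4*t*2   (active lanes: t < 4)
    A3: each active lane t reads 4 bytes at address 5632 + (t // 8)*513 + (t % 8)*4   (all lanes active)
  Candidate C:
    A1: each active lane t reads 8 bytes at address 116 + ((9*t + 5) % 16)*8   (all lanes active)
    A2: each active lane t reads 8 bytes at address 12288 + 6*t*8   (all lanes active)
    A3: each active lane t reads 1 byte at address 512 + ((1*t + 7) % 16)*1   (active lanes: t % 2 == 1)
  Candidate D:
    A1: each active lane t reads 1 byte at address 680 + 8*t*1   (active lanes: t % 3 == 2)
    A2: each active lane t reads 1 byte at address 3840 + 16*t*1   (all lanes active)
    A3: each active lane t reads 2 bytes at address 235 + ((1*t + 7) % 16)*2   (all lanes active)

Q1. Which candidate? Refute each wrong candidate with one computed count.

B: A1 gives 1 transaction, not 2
C: A2 gives 6 transactions, not 5
D: A2 gives 2 transactions, not 5
A: all counts match (2,5,1)

Answer: A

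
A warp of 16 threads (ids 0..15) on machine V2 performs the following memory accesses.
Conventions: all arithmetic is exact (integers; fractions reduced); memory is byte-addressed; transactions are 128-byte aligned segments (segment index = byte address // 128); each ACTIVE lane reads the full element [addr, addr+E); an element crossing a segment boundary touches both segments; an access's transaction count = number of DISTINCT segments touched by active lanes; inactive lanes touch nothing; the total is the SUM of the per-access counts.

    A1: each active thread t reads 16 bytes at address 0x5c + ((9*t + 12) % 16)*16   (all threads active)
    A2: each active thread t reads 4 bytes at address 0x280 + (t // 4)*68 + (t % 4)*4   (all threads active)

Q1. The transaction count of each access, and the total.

A1: 3 transactions
A2: 2 transactions

Answer: 3,2; total 5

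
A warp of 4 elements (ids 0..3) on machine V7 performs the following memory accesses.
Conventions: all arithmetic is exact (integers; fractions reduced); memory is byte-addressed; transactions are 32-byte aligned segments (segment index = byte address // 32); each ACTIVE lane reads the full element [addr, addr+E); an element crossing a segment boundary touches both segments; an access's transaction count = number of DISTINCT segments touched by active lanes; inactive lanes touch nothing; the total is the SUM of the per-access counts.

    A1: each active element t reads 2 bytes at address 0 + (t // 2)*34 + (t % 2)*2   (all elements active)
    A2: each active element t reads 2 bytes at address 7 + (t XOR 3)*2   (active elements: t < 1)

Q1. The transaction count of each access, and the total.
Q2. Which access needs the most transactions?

A1: 2 transactions
A2: 1 transaction

Answer: 2,1; total 3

Answer: A1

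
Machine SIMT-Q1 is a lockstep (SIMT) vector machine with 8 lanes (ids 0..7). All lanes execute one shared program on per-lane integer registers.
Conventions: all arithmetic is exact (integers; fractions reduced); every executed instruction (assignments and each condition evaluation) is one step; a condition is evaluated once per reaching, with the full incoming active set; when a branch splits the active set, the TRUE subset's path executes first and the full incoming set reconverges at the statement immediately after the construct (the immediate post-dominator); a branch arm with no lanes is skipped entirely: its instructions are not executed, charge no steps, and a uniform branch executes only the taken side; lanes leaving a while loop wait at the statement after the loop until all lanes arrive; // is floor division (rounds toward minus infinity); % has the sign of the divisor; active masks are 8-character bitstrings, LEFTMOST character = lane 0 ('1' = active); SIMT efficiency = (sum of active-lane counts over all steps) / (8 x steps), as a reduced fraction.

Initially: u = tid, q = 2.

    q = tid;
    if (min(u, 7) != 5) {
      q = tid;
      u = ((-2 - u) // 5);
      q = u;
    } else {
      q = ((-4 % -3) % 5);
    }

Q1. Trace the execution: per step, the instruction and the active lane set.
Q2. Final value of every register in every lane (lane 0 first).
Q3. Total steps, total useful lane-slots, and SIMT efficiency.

step 0: q <- tid                     11111111
step 1: eval (min(u, 7) != 5)        11111111
step 2: q <- tid                     11111011
step 3: u <- ((-2 - u) // 5)         11111011
step 4: q <- u                       11111011
step 5: q <- ((-4 % -3) % 5)         00000100

Answer: 6 steps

u: -1,-1,-1,-1,-2,5,-2,-2
q: -1,-1,-1,-1,-2,4,-2,-2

steps = 6; useful = 38; efficiency = 38/48 = 19/24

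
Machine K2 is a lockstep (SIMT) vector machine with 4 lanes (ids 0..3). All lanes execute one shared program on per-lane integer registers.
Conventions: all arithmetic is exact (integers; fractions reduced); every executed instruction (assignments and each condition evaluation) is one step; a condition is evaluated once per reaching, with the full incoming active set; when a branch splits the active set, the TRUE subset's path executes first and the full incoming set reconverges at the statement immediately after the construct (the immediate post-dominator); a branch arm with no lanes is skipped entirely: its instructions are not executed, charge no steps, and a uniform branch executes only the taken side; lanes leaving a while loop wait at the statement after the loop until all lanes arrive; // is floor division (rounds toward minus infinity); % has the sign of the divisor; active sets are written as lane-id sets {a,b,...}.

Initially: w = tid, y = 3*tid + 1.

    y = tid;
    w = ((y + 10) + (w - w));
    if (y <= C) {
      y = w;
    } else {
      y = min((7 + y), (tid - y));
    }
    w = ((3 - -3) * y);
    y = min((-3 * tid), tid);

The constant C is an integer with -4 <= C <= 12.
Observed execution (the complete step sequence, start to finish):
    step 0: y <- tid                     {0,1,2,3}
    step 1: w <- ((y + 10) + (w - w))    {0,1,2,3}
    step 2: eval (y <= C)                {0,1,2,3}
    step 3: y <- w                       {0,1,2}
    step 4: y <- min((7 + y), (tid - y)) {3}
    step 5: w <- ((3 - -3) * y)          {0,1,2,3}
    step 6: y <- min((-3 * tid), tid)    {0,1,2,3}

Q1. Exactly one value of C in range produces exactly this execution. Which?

Answer: C = 2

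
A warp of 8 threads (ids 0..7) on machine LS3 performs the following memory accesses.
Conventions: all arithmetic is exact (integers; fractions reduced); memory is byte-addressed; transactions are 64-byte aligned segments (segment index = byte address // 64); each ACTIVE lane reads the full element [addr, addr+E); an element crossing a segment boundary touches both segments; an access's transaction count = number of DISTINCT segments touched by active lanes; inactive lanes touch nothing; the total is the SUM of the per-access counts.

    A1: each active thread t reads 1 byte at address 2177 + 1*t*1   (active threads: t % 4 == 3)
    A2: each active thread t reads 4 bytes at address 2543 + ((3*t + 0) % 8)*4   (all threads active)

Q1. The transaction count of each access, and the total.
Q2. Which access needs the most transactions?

A1: 1 transaction
A2: 2 transactions

Answer: 1,2; total 3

Answer: A2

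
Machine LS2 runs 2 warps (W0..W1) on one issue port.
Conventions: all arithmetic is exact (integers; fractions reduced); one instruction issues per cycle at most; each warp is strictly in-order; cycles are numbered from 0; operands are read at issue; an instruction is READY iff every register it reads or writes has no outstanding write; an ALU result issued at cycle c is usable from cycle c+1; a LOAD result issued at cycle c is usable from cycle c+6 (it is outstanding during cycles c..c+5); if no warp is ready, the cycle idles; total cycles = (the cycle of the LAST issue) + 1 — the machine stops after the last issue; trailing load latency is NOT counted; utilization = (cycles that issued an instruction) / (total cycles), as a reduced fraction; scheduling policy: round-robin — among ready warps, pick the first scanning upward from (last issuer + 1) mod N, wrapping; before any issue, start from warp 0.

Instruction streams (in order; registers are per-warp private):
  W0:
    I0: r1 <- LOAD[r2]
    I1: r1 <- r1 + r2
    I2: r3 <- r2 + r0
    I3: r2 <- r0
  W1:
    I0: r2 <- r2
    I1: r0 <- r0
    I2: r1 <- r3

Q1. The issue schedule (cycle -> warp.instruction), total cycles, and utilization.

cycle 0: W0.I0
cycle 1: W1.I0
cycle 2: W1.I1
cycle 3: W1.I2
cycle 4: idle
cycle 5: idle
cycle 6: W0.I1
cycle 7: W0.I2
cycle 8: W0.I3

Answer: 9 cycles, utilization 7/9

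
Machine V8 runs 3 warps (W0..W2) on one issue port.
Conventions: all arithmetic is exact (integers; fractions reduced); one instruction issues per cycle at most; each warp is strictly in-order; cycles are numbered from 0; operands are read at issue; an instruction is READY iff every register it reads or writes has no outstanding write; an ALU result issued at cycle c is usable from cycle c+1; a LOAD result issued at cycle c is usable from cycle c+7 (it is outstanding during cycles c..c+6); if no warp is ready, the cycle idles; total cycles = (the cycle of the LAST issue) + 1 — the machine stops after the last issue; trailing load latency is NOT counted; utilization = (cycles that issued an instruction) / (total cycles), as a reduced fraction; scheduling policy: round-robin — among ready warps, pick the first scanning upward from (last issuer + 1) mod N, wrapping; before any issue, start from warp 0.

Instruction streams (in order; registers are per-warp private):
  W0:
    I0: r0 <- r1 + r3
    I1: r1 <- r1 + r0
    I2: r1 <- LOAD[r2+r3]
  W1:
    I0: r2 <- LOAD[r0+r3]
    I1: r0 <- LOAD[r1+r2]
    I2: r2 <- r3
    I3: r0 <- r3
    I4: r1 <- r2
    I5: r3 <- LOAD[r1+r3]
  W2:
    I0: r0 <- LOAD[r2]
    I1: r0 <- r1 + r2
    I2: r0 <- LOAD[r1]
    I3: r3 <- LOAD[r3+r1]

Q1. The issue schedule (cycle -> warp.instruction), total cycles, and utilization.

cycle 0: W0.I0
cycle 1: W1.I0
cycle 2: W2.I0
cycle 3: W0.I1
cycle 4: W0.I2
cycle 5: idle
cycle 6: idle
cycle 7: idle
cycle 8: W1.I1
cycle 9: W2.I1
cycle 10: W1.I2
cycle 11: W2.I2
cycle 12: W2.I3
cycle 13: idle
cycle 14: idle
cycle 15: W1.I3
cycle 16: W1.I4
cycle 17: W1.I5

Answer: 18 cycles, utilization 13/18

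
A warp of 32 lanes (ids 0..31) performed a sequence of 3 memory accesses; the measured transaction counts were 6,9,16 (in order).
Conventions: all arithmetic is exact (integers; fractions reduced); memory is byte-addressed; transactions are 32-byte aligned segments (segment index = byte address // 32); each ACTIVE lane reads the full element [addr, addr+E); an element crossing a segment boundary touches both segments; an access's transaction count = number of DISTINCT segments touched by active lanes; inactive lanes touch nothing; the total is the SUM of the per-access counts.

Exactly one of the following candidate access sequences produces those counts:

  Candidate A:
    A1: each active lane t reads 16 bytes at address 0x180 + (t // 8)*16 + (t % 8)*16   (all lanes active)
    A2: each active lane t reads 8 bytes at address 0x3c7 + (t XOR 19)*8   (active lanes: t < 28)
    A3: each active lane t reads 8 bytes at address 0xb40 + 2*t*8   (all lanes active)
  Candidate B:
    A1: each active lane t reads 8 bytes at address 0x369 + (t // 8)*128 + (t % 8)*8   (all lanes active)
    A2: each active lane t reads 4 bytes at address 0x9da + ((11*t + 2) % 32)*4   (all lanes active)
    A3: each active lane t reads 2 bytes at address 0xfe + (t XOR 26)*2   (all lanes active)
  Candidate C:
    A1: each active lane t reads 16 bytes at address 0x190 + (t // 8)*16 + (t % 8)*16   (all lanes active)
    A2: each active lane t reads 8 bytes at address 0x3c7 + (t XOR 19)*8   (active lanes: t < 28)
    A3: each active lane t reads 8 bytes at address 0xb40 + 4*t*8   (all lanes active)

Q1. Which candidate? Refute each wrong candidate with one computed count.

B: A1 gives 12 transactions, not 6
C: A3 gives 32 transactions, not 16
A: all counts match (6,9,16)

Answer: A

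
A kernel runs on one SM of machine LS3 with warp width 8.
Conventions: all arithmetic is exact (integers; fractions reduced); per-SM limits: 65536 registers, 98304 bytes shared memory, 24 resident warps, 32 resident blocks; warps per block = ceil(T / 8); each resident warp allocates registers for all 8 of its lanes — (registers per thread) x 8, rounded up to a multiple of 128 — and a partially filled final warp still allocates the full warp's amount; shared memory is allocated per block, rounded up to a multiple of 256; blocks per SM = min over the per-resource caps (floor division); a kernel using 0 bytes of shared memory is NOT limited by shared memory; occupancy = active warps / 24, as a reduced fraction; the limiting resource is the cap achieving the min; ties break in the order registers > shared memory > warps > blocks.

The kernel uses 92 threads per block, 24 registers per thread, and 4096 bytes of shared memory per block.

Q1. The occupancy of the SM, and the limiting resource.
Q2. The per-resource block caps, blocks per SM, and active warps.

Answer: occupancy 1, limited by warps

registers: 21 blocks
shared memory: 24 blocks
warps: 2 blocks
blocks: 32 blocks

Answer: 2 blocks, 24 active warps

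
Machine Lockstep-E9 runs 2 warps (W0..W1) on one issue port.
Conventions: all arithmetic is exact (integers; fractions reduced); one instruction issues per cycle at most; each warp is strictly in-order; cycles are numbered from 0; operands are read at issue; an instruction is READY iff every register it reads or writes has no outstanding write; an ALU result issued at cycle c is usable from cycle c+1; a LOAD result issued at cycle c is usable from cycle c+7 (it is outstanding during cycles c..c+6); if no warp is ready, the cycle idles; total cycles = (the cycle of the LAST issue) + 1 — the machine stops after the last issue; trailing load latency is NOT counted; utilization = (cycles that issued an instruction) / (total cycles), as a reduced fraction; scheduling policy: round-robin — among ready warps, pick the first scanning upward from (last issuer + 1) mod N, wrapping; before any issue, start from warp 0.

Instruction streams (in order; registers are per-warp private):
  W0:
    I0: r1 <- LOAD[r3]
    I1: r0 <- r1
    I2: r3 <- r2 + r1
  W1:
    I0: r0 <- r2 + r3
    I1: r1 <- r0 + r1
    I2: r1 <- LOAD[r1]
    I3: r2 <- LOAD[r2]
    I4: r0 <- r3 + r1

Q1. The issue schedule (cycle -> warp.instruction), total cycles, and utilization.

cycle 0: W0.I0
cycle 1: W1.I0
cycle 2: W1.I1
cycle 3: W1.I2
cycle 4: W1.I3
cycle 5: idle
cycle 6: idle
cycle 7: W0.I1
cycle 8: W0.I2
cycle 9: idle
cycle 10: W1.I4

Answer: 11 cycles, utilization 8/11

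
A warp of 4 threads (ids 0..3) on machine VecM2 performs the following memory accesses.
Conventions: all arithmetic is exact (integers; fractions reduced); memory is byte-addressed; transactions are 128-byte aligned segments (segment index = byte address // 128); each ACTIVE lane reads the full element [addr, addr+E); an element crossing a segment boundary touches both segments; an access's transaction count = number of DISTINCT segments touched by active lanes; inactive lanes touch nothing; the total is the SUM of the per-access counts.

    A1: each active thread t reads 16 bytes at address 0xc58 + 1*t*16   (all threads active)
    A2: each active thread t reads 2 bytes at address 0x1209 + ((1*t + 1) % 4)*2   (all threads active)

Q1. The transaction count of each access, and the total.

A1: 2 transactions
A2: 1 transaction

Answer: 2,1; total 3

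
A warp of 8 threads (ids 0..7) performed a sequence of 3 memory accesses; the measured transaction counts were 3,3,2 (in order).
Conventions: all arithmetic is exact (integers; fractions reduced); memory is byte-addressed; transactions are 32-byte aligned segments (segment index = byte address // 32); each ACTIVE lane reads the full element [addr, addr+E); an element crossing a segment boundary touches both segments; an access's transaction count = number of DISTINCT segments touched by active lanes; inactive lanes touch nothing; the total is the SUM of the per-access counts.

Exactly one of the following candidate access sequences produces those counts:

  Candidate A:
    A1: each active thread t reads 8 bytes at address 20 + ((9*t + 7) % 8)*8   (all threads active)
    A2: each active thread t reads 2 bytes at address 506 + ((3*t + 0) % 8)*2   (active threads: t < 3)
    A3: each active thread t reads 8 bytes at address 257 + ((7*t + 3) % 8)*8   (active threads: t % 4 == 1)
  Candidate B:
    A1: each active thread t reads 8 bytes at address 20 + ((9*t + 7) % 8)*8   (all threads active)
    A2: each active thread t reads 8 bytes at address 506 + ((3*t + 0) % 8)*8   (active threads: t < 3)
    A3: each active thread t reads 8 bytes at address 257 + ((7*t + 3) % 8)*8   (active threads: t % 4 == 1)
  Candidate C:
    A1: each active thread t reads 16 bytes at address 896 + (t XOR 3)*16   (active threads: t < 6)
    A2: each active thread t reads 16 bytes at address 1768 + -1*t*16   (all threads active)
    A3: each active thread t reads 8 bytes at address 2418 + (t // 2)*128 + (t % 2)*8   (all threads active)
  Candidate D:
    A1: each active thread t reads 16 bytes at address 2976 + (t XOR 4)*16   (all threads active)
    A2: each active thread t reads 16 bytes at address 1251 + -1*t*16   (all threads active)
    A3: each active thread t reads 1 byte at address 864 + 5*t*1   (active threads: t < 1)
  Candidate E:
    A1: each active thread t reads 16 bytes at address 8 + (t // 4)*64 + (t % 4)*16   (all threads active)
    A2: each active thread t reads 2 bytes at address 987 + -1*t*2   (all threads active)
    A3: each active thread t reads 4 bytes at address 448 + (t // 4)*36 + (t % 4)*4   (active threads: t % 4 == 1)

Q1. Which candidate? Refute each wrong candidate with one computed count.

A: A2 gives 2 transactions, not 3
C: A2 gives 5 transactions, not 3
D: A1 gives 4 transactions, not 3
E: A1 gives 5 transactions, not 3
B: all counts match (3,3,2)

Answer: B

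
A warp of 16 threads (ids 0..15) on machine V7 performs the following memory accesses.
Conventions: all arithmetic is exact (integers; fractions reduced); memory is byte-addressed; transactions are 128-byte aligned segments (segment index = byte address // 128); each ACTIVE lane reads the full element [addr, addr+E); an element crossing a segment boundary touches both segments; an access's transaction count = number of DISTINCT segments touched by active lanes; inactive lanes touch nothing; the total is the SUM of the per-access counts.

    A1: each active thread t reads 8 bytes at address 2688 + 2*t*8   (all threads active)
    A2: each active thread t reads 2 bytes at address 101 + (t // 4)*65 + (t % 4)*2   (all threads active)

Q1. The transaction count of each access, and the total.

A1: 2 transactions
A2: 3 transactions

Answer: 2,3; total 5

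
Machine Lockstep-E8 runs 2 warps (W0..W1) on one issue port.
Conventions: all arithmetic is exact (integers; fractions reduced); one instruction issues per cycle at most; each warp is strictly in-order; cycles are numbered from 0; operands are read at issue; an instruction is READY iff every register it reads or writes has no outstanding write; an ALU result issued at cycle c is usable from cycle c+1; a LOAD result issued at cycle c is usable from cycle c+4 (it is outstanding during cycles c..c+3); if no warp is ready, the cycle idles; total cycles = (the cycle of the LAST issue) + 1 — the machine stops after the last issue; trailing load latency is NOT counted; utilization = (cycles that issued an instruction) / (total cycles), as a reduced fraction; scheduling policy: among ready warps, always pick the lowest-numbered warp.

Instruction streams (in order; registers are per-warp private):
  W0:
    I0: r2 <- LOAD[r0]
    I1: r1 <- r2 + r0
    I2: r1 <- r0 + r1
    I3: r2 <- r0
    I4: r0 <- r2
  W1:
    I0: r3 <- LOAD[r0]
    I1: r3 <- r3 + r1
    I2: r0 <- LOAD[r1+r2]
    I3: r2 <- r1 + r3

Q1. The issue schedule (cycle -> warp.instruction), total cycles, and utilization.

cycle 0: W0.I0
cycle 1: W1.I0
cycle 2: idle
cycle 3: idle
cycle 4: W0.I1
cycle 5: W0.I2
cycle 6: W0.I3
cycle 7: W0.I4
cycle 8: W1.I1
cycle 9: W1.I2
cycle 10: W1.I3

Answer: 11 cycles, utilization 9/11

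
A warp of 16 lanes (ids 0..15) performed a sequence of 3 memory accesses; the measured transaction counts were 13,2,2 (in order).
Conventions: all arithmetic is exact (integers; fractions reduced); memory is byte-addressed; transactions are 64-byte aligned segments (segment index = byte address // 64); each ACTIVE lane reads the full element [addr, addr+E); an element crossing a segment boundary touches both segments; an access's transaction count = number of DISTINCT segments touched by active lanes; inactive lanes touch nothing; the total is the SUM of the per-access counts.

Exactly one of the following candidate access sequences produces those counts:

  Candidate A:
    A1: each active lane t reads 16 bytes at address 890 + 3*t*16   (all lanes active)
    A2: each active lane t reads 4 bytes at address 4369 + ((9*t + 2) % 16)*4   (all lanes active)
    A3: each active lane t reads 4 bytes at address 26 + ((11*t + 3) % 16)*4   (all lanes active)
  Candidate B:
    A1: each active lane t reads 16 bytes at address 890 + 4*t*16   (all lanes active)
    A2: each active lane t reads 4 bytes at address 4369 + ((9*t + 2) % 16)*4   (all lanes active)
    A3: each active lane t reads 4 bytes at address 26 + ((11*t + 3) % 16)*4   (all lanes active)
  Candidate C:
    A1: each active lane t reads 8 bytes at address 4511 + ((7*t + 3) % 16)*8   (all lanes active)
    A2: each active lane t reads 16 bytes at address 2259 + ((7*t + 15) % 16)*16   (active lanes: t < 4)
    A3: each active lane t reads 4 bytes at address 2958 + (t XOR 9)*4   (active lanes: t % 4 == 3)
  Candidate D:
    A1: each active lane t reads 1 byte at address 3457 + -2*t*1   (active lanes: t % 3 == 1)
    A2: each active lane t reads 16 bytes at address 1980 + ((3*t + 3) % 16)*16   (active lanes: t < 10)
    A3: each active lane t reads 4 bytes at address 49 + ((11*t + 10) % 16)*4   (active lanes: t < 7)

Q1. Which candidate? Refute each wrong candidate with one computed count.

B: A1 gives 17 transactions, not 13
C: A1 gives 3 transactions, not 13
D: A1 gives 1 transaction, not 13
A: all counts match (13,2,2)

Answer: A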